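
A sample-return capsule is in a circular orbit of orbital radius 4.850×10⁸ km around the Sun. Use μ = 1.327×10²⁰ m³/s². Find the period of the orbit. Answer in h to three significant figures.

r = 4.850×10⁸ km = 4.850×10¹¹ m.
Kepler's third law: T = 2π√(r³/μ) = 2π√((4.850×10¹¹)³ / 1.327×10²⁰).
r³/μ = 8.597×10¹⁴ s², so T = 2π × 2.932×10⁷ = 1.842×10⁸ s.
Converting: 1.842×10⁸ s ÷ 3600 = 51170 h.

T ≈ 51200 h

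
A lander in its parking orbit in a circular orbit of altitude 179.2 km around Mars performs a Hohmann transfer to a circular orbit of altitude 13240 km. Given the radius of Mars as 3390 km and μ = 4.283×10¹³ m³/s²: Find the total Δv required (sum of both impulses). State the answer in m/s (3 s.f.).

r₁ = 3390 + 179.2 = 3569.2 km = 3.5692×10⁶ m.
r₂ = 3390 + 13240 = 16630 km = 1.6630×10⁷ m.
Transfer ellipse a_t = (r₁ + r₂)/2 = 1.010×10⁷ m.
At r₁: circular v_c1 = √(μ/r₁) = 3464 m/s; transfer-periapsis v_p = √[μ(2/r₁ − 1/a_t)] = 4445 m/s.
Δv₁ = v_p − v_c1 = 981.0 m/s.
At r₂: circular v_c2 = √(μ/r₂) = 1605 m/s; transfer-apoapsis v_a = √[μ(2/r₂ − 1/a_t)] = 954.0 m/s.
Δv₂ = v_c2 − v_a = 650.8 m/s.
Total Δv = Δv₁ + Δv₂ = 1632 m/s.

Δv_total ≈ 1630 m/s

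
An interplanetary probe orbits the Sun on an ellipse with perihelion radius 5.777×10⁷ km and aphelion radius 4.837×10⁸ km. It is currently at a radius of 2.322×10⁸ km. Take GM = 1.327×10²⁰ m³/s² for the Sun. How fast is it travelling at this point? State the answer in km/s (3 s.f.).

v ≈ 25.6 km/s

Semi-major axis a = (r_p + r_a)/2 = 2.7074×10⁸ km = 2.707×10¹¹ m.
Vis-viva: v² = μ(2/r − 1/a) = 1.327×10²⁰ × (8.613×10⁻¹² − 3.694×10⁻¹²) = 6.528×10⁸ m²/s².
v = 25550 m/s = 25.55 km/s.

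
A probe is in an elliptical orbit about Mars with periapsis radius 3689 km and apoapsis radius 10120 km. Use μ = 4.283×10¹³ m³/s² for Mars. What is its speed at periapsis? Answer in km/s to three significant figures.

Semi-major axis a = (r_p + r_a)/2 = 6904.5 km = 6.904×10⁶ m.
Vis-viva: v² = μ(2/r − 1/a) = 4.283×10¹³ × (5.422×10⁻⁷ − 1.448×10⁻⁷) = 1.702×10⁷ m²/s².
v = 4125 m/s = 4.125 km/s.

v ≈ 4.13 km/s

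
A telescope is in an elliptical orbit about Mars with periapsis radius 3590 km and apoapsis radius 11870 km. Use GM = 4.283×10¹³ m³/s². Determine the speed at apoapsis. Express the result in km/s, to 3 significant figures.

v ≈ 1.29 km/s

Semi-major axis a = (r_p + r_a)/2 = 7730.0 km = 7.730×10⁶ m.
Vis-viva: v² = μ(2/r − 1/a) = 4.283×10¹³ × (1.685×10⁻⁷ − 1.294×10⁻⁷) = 1.676×10⁶ m²/s².
v = 1295 m/s = 1.295 km/s.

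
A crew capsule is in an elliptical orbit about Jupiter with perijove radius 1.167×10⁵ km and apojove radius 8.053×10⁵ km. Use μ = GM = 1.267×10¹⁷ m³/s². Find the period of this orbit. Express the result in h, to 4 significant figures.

Semi-major axis a = (r_p + r_a)/2 = (1.1670×10⁵ + 8.0530×10⁵)/2 = 4.6100×10⁵ km = 4.610×10⁸ m.
By Kepler's third law T = 2π√(a³/μ) = 2π × 2.781×10⁴ = 1.747×10⁵ s.
= 48.53 h.

T ≈ 48.53 h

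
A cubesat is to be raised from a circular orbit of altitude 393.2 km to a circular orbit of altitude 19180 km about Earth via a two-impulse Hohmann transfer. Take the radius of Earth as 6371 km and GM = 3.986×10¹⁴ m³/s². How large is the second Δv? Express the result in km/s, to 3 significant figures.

r₁ = 6371 + 393.2 = 6764.2 km = 6.7642×10⁶ m.
r₂ = 6371 + 19180 = 25551 km = 2.5551×10⁷ m.
Transfer ellipse a_t = (r₁ + r₂)/2 = 1.616×10⁷ m.
At r₁: circular v_c1 = √(μ/r₁) = 7676 m/s; transfer-perigee v_p = √[μ(2/r₁ − 1/a_t)] = 9653 m/s.
At r₂: circular v_c2 = √(μ/r₂) = 3950 m/s; transfer-apogee v_a = √[μ(2/r₂ − 1/a_t)] = 2556 m/s.
Δv₂ = v_c2 − v_a = 1394 m/s.
= 1.394 km/s.

Δv ≈ 1.39 km/s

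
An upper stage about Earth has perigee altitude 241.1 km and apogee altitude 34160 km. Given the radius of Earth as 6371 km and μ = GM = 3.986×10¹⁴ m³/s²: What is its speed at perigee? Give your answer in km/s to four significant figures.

r_p = 6371 + 241.1 = 6612.1 km = 6.6121×10⁶ m.
r_a = 6371 + 34160 = 40531 km = 4.0531×10⁷ m.
Semi-major axis a = (r_p + r_a)/2 = 23572 km = 2.357×10⁷ m.
Vis-viva: v² = μ(2/r − 1/a) = 3.986×10¹⁴ × (3.025×10⁻⁷ − 4.242×10⁻⁸) = 1.037×10⁸ m²/s².
v = 10180 m/s = 10.18 km/s.

v ≈ 10.18 km/s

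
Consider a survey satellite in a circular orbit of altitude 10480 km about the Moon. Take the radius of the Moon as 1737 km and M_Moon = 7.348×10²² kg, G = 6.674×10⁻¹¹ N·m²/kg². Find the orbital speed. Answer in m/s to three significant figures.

μ = GM = 6.674×10⁻¹¹ × 7.348×10²² = 4.904×10¹² m³/s².
r = 1737 + 10480 = 12217 km = 1.2217×10⁷ m.
For a circular orbit v = √(μ/r) = √(4.904×10¹² / 1.222×10⁷) = √(4.014×10⁵) = 633.6 m/s.

v ≈ 634 m/s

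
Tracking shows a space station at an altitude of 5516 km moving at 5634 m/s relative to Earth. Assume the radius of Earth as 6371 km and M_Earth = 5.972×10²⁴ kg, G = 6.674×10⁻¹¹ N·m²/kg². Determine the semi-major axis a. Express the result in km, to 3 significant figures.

μ = GM = 6.674×10⁻¹¹ × 5.972×10²⁴ = 3.986×10¹⁴ m³/s².
r = 6371 + 5516 = 11887 km = 1.189×10⁷ m.
Specific orbital energy ε = v²/2 − μ/r = (5634)²/2 − 3.986×10¹⁴/1.189×10⁷ = -1.766×10⁷ J/kg.
Since ε = −μ/(2a), a = −μ/(2ε) = 1.129×10⁷ m = 11285 km.

a ≈ 11300 km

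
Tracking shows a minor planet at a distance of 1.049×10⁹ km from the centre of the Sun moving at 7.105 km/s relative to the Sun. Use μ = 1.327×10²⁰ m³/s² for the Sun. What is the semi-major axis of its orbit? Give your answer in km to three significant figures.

r = 1.049×10¹² m.
Vis-viva rearranged: 1/a = 2/r − v²/μ = 1.907×10⁻¹² − 3.804×10⁻¹³ = 1.526×10⁻¹² m⁻¹.
a = 6.552×10¹¹ m = 6.5524×10⁸ km.

a ≈ 6.55×10⁸ km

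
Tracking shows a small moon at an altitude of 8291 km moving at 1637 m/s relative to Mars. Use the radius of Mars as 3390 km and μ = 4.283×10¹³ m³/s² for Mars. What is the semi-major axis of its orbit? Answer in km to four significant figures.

a ≈ 9204 km

r = 3390 + 8291 = 11681 km = 1.168×10⁷ m.
Specific orbital energy ε = v²/2 − μ/r = (1637)²/2 − 4.283×10¹³/1.168×10⁷ = -2.327×10⁶ J/kg.
Since ε = −μ/(2a), a = −μ/(2ε) = 9.204×10⁶ m = 9203.8 km.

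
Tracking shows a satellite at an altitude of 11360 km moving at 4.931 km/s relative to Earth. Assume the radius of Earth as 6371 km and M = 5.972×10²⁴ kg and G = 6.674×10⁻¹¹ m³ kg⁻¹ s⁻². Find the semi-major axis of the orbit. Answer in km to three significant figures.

μ = GM = 6.674×10⁻¹¹ × 5.972×10²⁴ = 3.986×10¹⁴ m³/s².
r = 6371 + 11360 = 17731 km = 1.773×10⁷ m.
Vis-viva rearranged: 1/a = 2/r − v²/μ = 1.128×10⁻⁷ − 6.100×10⁻⁸ = 5.179×10⁻⁸ m⁻¹.
a = 1.931×10⁷ m = 19308 km.

a ≈ 19300 km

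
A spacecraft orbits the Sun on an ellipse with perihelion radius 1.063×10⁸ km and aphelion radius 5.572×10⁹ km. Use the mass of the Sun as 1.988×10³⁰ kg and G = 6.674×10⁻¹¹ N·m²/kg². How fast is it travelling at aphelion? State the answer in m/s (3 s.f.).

μ = GM = 6.674×10⁻¹¹ × 1.988×10³⁰ = 1.327×10²⁰ m³/s².
Semi-major axis a = (r_p + r_a)/2 = 2.8392×10⁹ km = 2.839×10¹² m.
Vis-viva: v² = μ(2/r − 1/a) = 1.327×10²⁰ × (3.589×10⁻¹³ − 3.522×10⁻¹³) = 8.915×10⁵ m²/s².
v = 944.2 m/s.

v ≈ 944 m/s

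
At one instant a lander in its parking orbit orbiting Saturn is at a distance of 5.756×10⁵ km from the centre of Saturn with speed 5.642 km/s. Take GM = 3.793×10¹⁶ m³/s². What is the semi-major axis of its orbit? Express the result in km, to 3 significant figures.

a ≈ 3.79×10⁵ km

r = 5.756×10⁸ m.
Vis-viva rearranged: 1/a = 2/r − v²/μ = 3.475×10⁻⁹ − 8.392×10⁻¹⁰ = 2.635×10⁻⁹ m⁻¹.
a = 3.794×10⁸ m = 3.7945×10⁵ km.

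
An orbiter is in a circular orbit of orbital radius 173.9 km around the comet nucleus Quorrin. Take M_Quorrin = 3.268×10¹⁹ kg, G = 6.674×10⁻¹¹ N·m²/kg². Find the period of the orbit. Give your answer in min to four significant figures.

μ = GM = 6.674×10⁻¹¹ × 3.268×10¹⁹ = 2.181×10⁹ m³/s².
r = 173.9 km = 1.739×10⁵ m.
Kepler's third law: T = 2π√(r³/μ) = 2π√((1.739×10⁵)³ / 2.181×10⁹).
r³/μ = 2.411×10⁶ s², so T = 2π × 1.553×10³ = 9.757×10³ s.
Converting: 9.757×10³ s ÷ 60.00 = 162.6 min.

T ≈ 162.6 min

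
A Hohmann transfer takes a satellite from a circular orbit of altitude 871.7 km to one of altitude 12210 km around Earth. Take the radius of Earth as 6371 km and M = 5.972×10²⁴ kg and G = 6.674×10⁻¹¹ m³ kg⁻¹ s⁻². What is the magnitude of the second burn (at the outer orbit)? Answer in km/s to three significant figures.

μ = GM = 6.674×10⁻¹¹ × 5.972×10²⁴ = 3.986×10¹⁴ m³/s².
r₁ = 6371 + 871.7 = 7242.7 km = 7.2427×10⁶ m.
r₂ = 6371 + 12210 = 18581 km = 1.8581×10⁷ m.
Transfer ellipse a_t = (r₁ + r₂)/2 = 1.291×10⁷ m.
At r₁: circular v_c1 = √(μ/r₁) = 7418 m/s; transfer-perigee v_p = √[μ(2/r₁ − 1/a_t)] = 8899 m/s.
At r₂: circular v_c2 = √(μ/r₂) = 4631 m/s; transfer-apogee v_a = √[μ(2/r₂ − 1/a_t)] = 3469 m/s.
Δv₂ = v_c2 − v_a = 1163 m/s.
= 1.163 km/s.

Δv ≈ 1.16 km/s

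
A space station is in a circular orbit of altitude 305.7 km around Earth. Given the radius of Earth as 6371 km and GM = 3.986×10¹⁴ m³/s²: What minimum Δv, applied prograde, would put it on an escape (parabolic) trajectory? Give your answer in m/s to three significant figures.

Δv ≈ 3200 m/s

r = 6371 + 305.7 = 6676.7 km = 6.6767×10⁶ m.
Circular speed v_c = √(μ/r) = 7727 m/s.
Escape speed v_esc = √(2μ/r) = √2 × v_c = 10930 m/s.
Δv = v_esc − v_c = 3200 m/s.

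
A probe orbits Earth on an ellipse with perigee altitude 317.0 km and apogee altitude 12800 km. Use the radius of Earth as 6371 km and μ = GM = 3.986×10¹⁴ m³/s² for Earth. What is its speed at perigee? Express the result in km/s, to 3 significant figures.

v ≈ 9.40 km/s

r_p = 6371 + 317.0 = 6688.0 km = 6.6880×10⁶ m.
r_a = 6371 + 12800 = 19171 km = 1.9171×10⁷ m.
Semi-major axis a = (r_p + r_a)/2 = 12930 km = 1.293×10⁷ m.
Vis-viva: v² = μ(2/r − 1/a) = 3.986×10¹⁴ × (2.990×10⁻⁷ − 7.734×10⁻⁸) = 8.837×10⁷ m²/s².
v = 9401 m/s = 9.401 km/s.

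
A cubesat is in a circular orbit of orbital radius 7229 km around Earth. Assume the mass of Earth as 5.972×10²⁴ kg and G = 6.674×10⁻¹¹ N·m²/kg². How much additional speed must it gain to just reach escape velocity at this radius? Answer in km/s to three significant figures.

Δv ≈ 3.08 km/s

μ = GM = 6.674×10⁻¹¹ × 5.972×10²⁴ = 3.986×10¹⁴ m³/s².
r = 7229 km = 7.229×10⁶ m.
Circular speed v_c = √(μ/r) = 7425 m/s.
Escape speed v_esc = √(2μ/r) = √2 × v_c = 10500 m/s.
Δv = v_esc − v_c = 3076 m/s = 3.076 km/s.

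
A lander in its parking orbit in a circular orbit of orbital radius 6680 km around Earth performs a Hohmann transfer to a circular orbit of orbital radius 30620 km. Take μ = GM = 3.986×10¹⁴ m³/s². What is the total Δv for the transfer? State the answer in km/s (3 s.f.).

r₁ = 6680 km = 6.680×10⁶ m.
r₂ = 30620 km = 3.062×10⁷ m.
Transfer ellipse a_t = (r₁ + r₂)/2 = 1.865×10⁷ m.
At r₁: circular v_c1 = √(μ/r₁) = 7725 m/s; transfer-perigee v_p = √[μ(2/r₁ − 1/a_t)] = 9898 m/s.
Δv₁ = v_p − v_c1 = 2173 m/s.
At r₂: circular v_c2 = √(μ/r₂) = 3608 m/s; transfer-apogee v_a = √[μ(2/r₂ − 1/a_t)] = 2159 m/s.
Δv₂ = v_c2 − v_a = 1449 m/s.
Total Δv = Δv₁ + Δv₂ = 3622 m/s = 3.622 km/s.

Δv_total ≈ 3.62 km/s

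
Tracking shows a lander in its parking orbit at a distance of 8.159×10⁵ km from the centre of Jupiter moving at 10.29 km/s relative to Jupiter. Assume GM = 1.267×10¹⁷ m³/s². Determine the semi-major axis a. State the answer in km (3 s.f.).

r = 8.159×10⁸ m.
Specific orbital energy ε = v²/2 − μ/r = (10290)²/2 − 1.267×10¹⁷/8.159×10⁸ = -1.023×10⁸ J/kg.
Since ε = −μ/(2a), a = −μ/(2ε) = 6.190×10⁸ m = 6.1898×10⁵ km.

a ≈ 6.19×10⁵ km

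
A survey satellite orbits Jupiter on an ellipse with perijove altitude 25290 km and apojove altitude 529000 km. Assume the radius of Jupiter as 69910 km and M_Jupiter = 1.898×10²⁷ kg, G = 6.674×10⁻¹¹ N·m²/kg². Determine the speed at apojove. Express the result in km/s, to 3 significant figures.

v ≈ 7.62 km/s

μ = GM = 6.674×10⁻¹¹ × 1.898×10²⁷ = 1.267×10¹⁷ m³/s².
r_p = 69910 + 25290 = 95200 km = 9.5200×10⁷ m.
r_a = 69910 + 529000 = 598910 km = 5.9891×10⁸ m.
Semi-major axis a = (r_p + r_a)/2 = 3.4706×10⁵ km = 3.471×10⁸ m.
Vis-viva: v² = μ(2/r − 1/a) = 1.267×10¹⁷ × (3.339×10⁻⁹ − 2.881×10⁻⁹) = 5.802×10⁷ m²/s².
v = 7617 m/s = 7.617 km/s.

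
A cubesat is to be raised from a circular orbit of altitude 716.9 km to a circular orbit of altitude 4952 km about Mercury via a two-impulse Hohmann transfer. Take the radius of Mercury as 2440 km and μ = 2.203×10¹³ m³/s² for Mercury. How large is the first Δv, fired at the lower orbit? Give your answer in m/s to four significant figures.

Δv ≈ 485.6 m/s

r₁ = 2440 + 716.9 = 3156.9 km = 3.1569×10⁶ m.
r₂ = 2440 + 4952 = 7392.0 km = 7.3920×10⁶ m.
Transfer ellipse a_t = (r₁ + r₂)/2 = 5.274×10⁶ m.
At r₁: circular v_c1 = √(μ/r₁) = 2642 m/s; transfer-periherm v_p = √[μ(2/r₁ − 1/a_t)] = 3127 m/s.
Δv₁ = v_p − v_c1 = 485.6 m/s.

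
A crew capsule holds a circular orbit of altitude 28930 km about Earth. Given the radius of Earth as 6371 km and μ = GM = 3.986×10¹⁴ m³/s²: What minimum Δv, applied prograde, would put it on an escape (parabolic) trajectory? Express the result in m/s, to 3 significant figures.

Δv ≈ 1390 m/s

r = 6371 + 28930 = 35301 km = 3.5301×10⁷ m.
Circular speed v_c = √(μ/r) = 3360 m/s.
Escape speed v_esc = √(2μ/r) = √2 × v_c = 4752 m/s.
Δv = v_esc − v_c = 1392 m/s.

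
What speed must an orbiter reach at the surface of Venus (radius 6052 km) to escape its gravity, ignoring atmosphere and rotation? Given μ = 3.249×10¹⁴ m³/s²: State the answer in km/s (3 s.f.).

v_esc ≈ 10.4 km/s

r = R = 6.052×10⁶ m.
Escape speed v_esc = √(2μ/r) = √(2 × 3.249×10¹⁴ / 6.052×10⁶) = √(1.074×10⁸) = 10360 m/s.
= 10.36 km/s.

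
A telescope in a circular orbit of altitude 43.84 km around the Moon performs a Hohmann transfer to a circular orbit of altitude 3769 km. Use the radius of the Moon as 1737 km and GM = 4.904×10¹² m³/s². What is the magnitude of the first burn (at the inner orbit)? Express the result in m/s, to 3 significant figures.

r₁ = 1737 + 43.84 = 1780.8 km = 1.7808×10⁶ m.
r₂ = 1737 + 3769 = 5506.0 km = 5.5060×10⁶ m.
Transfer ellipse a_t = (r₁ + r₂)/2 = 3.643×10⁶ m.
At r₁: circular v_c1 = √(μ/r₁) = 1659 m/s; transfer-perilune v_p = √[μ(2/r₁ − 1/a_t)] = 2040 m/s.
Δv₁ = v_p − v_c1 = 380.5 m/s.

Δv ≈ 381 m/s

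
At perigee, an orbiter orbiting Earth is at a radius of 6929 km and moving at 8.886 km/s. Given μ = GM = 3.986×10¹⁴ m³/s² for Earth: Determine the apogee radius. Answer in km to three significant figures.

apogee radius ≈ 15200 km

r_p = 6.929×10⁶ m.
Specific energy ε = v²/2 − μ/r = -1.805×10⁷ J/kg, so a = −μ/(2ε) = 1.104×10⁷ m.
The apsides satisfy r_p + r_a = 2a, so the apogee radius is 2a − r_p = 1.516×10⁷ m = 15159 km.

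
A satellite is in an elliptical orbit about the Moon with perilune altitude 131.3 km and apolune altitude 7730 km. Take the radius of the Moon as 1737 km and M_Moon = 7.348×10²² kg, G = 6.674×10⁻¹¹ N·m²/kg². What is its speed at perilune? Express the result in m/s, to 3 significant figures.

v ≈ 2090 m/s

μ = GM = 6.674×10⁻¹¹ × 7.348×10²² = 4.904×10¹² m³/s².
r_p = 1737 + 131.3 = 1868.3 km = 1.8683×10⁶ m.
r_a = 1737 + 7730 = 9467.0 km = 9.4670×10⁶ m.
Semi-major axis a = (r_p + r_a)/2 = 5667.6 km = 5.668×10⁶ m.
Vis-viva: v² = μ(2/r − 1/a) = 4.904×10¹² × (1.070×10⁻⁶ − 1.764×10⁻⁷) = 4.384×10⁶ m²/s².
v = 2094 m/s.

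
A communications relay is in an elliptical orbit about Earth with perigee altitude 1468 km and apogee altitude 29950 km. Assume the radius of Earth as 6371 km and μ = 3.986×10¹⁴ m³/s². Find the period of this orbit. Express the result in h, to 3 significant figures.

T ≈ 9.07 h

r_p = 6371 + 1468 = 7839.0 km = 7.8390×10⁶ m.
r_a = 6371 + 29950 = 36321 km = 3.6321×10⁷ m.
Semi-major axis a = (r_p + r_a)/2 = (7839.0 + 36321)/2 = 22080 km = 2.208×10⁷ m.
By Kepler's third law T = 2π√(a³/μ) = 2π × 5.197×10³ = 3.265×10⁴ s.
= 9.070 h.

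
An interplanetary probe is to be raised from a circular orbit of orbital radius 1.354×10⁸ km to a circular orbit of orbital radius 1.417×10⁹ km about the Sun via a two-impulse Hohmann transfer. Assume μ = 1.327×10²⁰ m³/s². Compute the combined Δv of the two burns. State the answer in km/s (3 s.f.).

Δv_total ≈ 16.6 km/s

r₁ = 1.354×10⁸ km = 1.354×10¹¹ m.
r₂ = 1.417×10⁹ km = 1.417×10¹² m.
Transfer ellipse a_t = (r₁ + r₂)/2 = 7.762×10¹¹ m.
At r₁: circular v_c1 = √(μ/r₁) = 31310 m/s; transfer-perihelion v_p = √[μ(2/r₁ − 1/a_t)] = 42300 m/s.
Δv₁ = v_p − v_c1 = 10990 m/s.
At r₂: circular v_c2 = √(μ/r₂) = 9677 m/s; transfer-aphelion v_a = √[μ(2/r₂ − 1/a_t)] = 4042 m/s.
Δv₂ = v_c2 − v_a = 5635 m/s.
Total Δv = Δv₁ + Δv₂ = 16630 m/s = 16.63 km/s.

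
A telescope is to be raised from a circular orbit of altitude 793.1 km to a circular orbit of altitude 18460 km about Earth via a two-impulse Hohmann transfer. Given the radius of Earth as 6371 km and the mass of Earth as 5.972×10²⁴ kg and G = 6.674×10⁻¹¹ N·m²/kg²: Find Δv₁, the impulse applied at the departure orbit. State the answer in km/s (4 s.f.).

μ = GM = 6.674×10⁻¹¹ × 5.972×10²⁴ = 3.986×10¹⁴ m³/s².
r₁ = 6371 + 793.1 = 7164.1 km = 7.1641×10⁶ m.
r₂ = 6371 + 18460 = 24831 km = 2.4831×10⁷ m.
Transfer ellipse a_t = (r₁ + r₂)/2 = 1.600×10⁷ m.
At r₁: circular v_c1 = √(μ/r₁) = 7459 m/s; transfer-perigee v_p = √[μ(2/r₁ − 1/a_t)] = 9293 m/s.
Δv₁ = v_p − v_c1 = 1834 m/s.
= 1.834 km/s.

Δv ≈ 1.834 km/s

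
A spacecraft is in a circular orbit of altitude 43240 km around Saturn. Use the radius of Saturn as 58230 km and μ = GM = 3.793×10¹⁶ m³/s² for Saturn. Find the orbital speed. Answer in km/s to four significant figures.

r = 58230 + 43240 = 101470 km = 1.0147×10⁸ m.
For a circular orbit v = √(μ/r) = √(3.793×10¹⁶ / 1.015×10⁸) = √(3.738×10⁸) = 19330 m/s.
That is 19.33 km/s.

v ≈ 19.33 km/s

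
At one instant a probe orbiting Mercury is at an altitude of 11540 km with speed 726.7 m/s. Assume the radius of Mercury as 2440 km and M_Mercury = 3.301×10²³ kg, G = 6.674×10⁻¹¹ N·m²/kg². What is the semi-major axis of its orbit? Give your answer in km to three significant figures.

μ = GM = 6.674×10⁻¹¹ × 3.301×10²³ = 2.203×10¹³ m³/s².
r = 2440 + 11540 = 13980 km = 1.398×10⁷ m.
Specific orbital energy ε = v²/2 − μ/r = (726.7)²/2 − 2.203×10¹³/1.398×10⁷ = -1.312×10⁶ J/kg.
Since ε = −μ/(2a), a = −μ/(2ε) = 8.397×10⁶ m = 8396.9 km.

a ≈ 8400 km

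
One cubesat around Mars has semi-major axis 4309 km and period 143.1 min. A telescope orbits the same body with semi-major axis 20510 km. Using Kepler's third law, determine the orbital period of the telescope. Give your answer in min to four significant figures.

Kepler's third law: T² ∝ a³, so T₂ = T₁ (a₂/a₁)^(3/2).
a₂/a₁ = 4.760, (a₂/a₁)^(3/2) = 10.38.
T₂ = 143.1 × 10.38 = 1486 min.

T₂ ≈ 1486 min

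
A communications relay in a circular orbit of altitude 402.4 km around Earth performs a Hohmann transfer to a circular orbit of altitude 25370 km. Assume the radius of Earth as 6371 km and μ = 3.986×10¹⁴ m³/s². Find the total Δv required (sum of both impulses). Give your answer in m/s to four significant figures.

r₁ = 6371 + 402.4 = 6773.4 km = 6.7734×10⁶ m.
r₂ = 6371 + 25370 = 31741 km = 3.1741×10⁷ m.
Transfer ellipse a_t = (r₁ + r₂)/2 = 1.926×10⁷ m.
At r₁: circular v_c1 = √(μ/r₁) = 7671 m/s; transfer-perigee v_p = √[μ(2/r₁ − 1/a_t)] = 9849 m/s.
Δv₁ = v_p − v_c1 = 2177 m/s.
At r₂: circular v_c2 = √(μ/r₂) = 3544 m/s; transfer-apogee v_a = √[μ(2/r₂ − 1/a_t)] = 2102 m/s.
Δv₂ = v_c2 − v_a = 1442 m/s.
Total Δv = Δv₁ + Δv₂ = 3620 m/s.

Δv_total ≈ 3620 m/s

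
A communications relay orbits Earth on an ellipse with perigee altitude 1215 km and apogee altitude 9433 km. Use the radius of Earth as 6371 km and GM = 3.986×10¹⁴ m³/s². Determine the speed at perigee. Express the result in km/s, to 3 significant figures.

r_p = 6371 + 1215 = 7586.0 km = 7.5860×10⁶ m.
r_a = 6371 + 9433 = 15804 km = 1.5804×10⁷ m.
Semi-major axis a = (r_p + r_a)/2 = 11695 km = 1.170×10⁷ m.
Vis-viva: v² = μ(2/r − 1/a) = 3.986×10¹⁴ × (2.636×10⁻⁷ − 8.551×10⁻⁸) = 7.101×10⁷ m²/s².
v = 8426 m/s = 8.426 km/s.

v ≈ 8.43 km/s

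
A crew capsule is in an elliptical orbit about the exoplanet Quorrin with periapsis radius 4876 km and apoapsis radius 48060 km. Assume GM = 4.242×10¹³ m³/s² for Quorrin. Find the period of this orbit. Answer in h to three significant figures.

T ≈ 36.5 h

Semi-major axis a = (r_p + r_a)/2 = (4876.0 + 48060)/2 = 26468 km = 2.647×10⁷ m.
By Kepler's third law T = 2π√(a³/μ) = 2π × 2.091×10⁴ = 1.314×10⁵ s.
= 36.49 h.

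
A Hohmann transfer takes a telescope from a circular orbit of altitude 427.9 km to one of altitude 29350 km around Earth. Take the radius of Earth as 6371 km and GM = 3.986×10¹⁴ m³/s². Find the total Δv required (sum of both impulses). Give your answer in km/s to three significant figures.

Δv_total ≈ 3.72 km/s

r₁ = 6371 + 427.9 = 6798.9 km = 6.7989×10⁶ m.
r₂ = 6371 + 29350 = 35721 km = 3.5721×10⁷ m.
Transfer ellipse a_t = (r₁ + r₂)/2 = 2.126×10⁷ m.
At r₁: circular v_c1 = √(μ/r₁) = 7657 m/s; transfer-perigee v_p = √[μ(2/r₁ − 1/a_t)] = 9925 m/s.
Δv₁ = v_p − v_c1 = 2268 m/s.
At r₂: circular v_c2 = √(μ/r₂) = 3340 m/s; transfer-apogee v_a = √[μ(2/r₂ − 1/a_t)] = 1889 m/s.
Δv₂ = v_c2 − v_a = 1451 m/s.
Total Δv = Δv₁ + Δv₂ = 3720 m/s = 3.720 km/s.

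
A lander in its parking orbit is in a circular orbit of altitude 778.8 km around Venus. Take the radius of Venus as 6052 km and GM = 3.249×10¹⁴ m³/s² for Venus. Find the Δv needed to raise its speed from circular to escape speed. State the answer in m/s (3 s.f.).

r = 6052 + 778.8 = 6830.8 km = 6.8308×10⁶ m.
Circular speed v_c = √(μ/r) = 6897 m/s.
Escape speed v_esc = √(2μ/r) = √2 × v_c = 9753 m/s.
Δv = v_esc − v_c = 2857 m/s.

Δv ≈ 2860 m/s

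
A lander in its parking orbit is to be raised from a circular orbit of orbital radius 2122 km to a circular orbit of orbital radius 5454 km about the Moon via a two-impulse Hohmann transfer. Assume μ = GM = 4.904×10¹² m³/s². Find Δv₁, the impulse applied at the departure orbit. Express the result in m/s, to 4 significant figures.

Δv ≈ 303.9 m/s

r₁ = 2122 km = 2.122×10⁶ m.
r₂ = 5454 km = 5.454×10⁶ m.
Transfer ellipse a_t = (r₁ + r₂)/2 = 3.788×10⁶ m.
At r₁: circular v_c1 = √(μ/r₁) = 1520 m/s; transfer-perilune v_p = √[μ(2/r₁ − 1/a_t)] = 1824 m/s.
Δv₁ = v_p − v_c1 = 303.9 m/s.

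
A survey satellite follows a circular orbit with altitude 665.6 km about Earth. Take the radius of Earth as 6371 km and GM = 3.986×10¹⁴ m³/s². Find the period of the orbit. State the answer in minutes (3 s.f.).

T ≈ 97.9 minutes

r = 6371 + 665.6 = 7036.6 km = 7.0366×10⁶ m.
Kepler's third law: T = 2π√(r³/μ) = 2π√((7.037×10⁶)³ / 3.986×10¹⁴).
r³/μ = 8.741×10⁵ s², so T = 2π × 9.349×10² = 5.874×10³ s.
Converting: 5.874×10³ s ÷ 60.00 = 97.90 minutes.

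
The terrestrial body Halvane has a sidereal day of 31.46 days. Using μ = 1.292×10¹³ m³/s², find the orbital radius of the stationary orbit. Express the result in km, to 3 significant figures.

r_sync ≈ 1.34×10⁵ km

T = 31.46 days = 2.718×10⁶ s.
A synchronous orbit has period T, so by Kepler's third law a = (μT²/4π²)^(1/3).
μT²/4π² = 1.292×10¹³ × (2.718×10⁶)² / 39.48 = 2.418×10²⁴ m³.
a = 1.342×10⁸ m = 1.3422×10⁵ km.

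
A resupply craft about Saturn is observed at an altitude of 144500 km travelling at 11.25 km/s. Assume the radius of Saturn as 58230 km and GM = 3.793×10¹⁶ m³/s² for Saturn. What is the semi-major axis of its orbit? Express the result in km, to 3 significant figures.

a ≈ 1.53×10⁵ km

r = 58230 + 144500 = 2.0273×10⁵ km = 2.027×10⁸ m.
Specific orbital energy ε = v²/2 − μ/r = (11250)²/2 − 3.793×10¹⁶/2.027×10⁸ = -1.238×10⁸ J/kg.
Since ε = −μ/(2a), a = −μ/(2ε) = 1.532×10⁸ m = 1.5317×10⁵ km.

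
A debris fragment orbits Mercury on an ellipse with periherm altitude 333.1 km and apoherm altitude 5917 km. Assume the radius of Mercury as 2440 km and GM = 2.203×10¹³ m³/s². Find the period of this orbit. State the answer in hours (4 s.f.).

r_p = 2440 + 333.1 = 2773.1 km = 2.7731×10⁶ m.
r_a = 2440 + 5917 = 8357.0 km = 8.3570×10⁶ m.
Semi-major axis a = (r_p + r_a)/2 = (2773.1 + 8357.0)/2 = 5565.1 km = 5.565×10⁶ m.
By Kepler's third law T = 2π√(a³/μ) = 2π × 2.797×10³ = 1.757×10⁴ s.
= 4.882 hours.

T ≈ 4.882 hours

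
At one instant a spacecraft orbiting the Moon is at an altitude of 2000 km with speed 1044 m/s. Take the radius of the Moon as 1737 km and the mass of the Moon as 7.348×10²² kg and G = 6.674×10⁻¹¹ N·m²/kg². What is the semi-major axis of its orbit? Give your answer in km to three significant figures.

a ≈ 3200 km

μ = GM = 6.674×10⁻¹¹ × 7.348×10²² = 4.904×10¹² m³/s².
r = 1737 + 2000 = 3737.0 km = 3.737×10⁶ m.
Specific orbital energy ε = v²/2 − μ/r = (1044)²/2 − 4.904×10¹²/3.737×10⁶ = -7.673×10⁵ J/kg.
Since ε = −μ/(2a), a = −μ/(2ε) = 3.196×10⁶ m = 3195.5 km.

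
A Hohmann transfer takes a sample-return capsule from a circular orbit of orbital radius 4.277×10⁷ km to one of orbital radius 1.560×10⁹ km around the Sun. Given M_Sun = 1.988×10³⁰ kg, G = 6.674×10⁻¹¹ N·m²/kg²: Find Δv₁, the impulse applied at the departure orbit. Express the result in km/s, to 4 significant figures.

Δv ≈ 22.01 km/s

μ = GM = 6.674×10⁻¹¹ × 1.988×10³⁰ = 1.327×10²⁰ m³/s².
r₁ = 4.277×10⁷ km = 4.277×10¹⁰ m.
r₂ = 1.560×10⁹ km = 1.560×10¹² m.
Transfer ellipse a_t = (r₁ + r₂)/2 = 8.014×10¹¹ m.
At r₁: circular v_c1 = √(μ/r₁) = 55700 m/s; transfer-perihelion v_p = √[μ(2/r₁ − 1/a_t)] = 77710 m/s.
Δv₁ = v_p − v_c1 = 22010 m/s.
= 22.01 km/s.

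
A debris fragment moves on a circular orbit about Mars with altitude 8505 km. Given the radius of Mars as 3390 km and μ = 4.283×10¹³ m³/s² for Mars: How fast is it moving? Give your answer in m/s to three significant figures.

v ≈ 1900 m/s

r = 3390 + 8505 = 11895 km = 1.1895×10⁷ m.
For a circular orbit v = √(μ/r) = √(4.283×10¹³ / 1.190×10⁷) = √(3.601×10⁶) = 1898 m/s.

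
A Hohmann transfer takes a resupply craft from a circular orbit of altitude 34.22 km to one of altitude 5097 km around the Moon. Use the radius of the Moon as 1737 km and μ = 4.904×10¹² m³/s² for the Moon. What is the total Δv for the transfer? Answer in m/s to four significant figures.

r₁ = 1737 + 34.22 = 1771.2 km = 1.7712×10⁶ m.
r₂ = 1737 + 5097 = 6834.0 km = 6.8340×10⁶ m.
Transfer ellipse a_t = (r₁ + r₂)/2 = 4.303×10⁶ m.
At r₁: circular v_c1 = √(μ/r₁) = 1664 m/s; transfer-perilune v_p = √[μ(2/r₁ − 1/a_t)] = 2097 m/s.
Δv₁ = v_p − v_c1 = 433.1 m/s.
At r₂: circular v_c2 = √(μ/r₂) = 847.1 m/s; transfer-apolune v_a = √[μ(2/r₂ − 1/a_t)] = 543.5 m/s.
Δv₂ = v_c2 − v_a = 303.6 m/s.
Total Δv = Δv₁ + Δv₂ = 736.7 m/s.

Δv_total ≈ 736.7 m/s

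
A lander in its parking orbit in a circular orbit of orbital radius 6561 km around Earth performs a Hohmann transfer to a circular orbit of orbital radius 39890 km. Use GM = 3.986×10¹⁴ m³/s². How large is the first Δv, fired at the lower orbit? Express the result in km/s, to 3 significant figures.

Δv ≈ 2.42 km/s

r₁ = 6561 km = 6.561×10⁶ m.
r₂ = 39890 km = 3.989×10⁷ m.
Transfer ellipse a_t = (r₁ + r₂)/2 = 2.323×10⁷ m.
At r₁: circular v_c1 = √(μ/r₁) = 7794 m/s; transfer-perigee v_p = √[μ(2/r₁ − 1/a_t)] = 10210 m/s.
Δv₁ = v_p − v_c1 = 2420 m/s.
= 2.420 km/s.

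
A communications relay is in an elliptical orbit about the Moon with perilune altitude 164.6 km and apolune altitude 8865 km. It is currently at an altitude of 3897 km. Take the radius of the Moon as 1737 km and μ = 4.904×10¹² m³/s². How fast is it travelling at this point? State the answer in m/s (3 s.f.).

r_p = 1737 + 164.6 = 1901.6 km = 1.9016×10⁶ m.
r_a = 1737 + 8865 = 10602 km = 1.0602×10⁷ m.
r = 1737 + 3897 = 5634.0 km = 5.634×10⁶ m.
Semi-major axis a = (r_p + r_a)/2 = 6251.8 km = 6.252×10⁶ m.
Vis-viva: v² = μ(2/r − 1/a) = 4.904×10¹² × (3.550×10⁻⁷ − 1.600×10⁻⁷) = 9.564×10⁵ m²/s².
v = 978.0 m/s.

v ≈ 978 m/s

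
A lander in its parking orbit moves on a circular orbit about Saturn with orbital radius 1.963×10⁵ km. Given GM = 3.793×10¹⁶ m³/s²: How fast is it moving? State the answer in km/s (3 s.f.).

v ≈ 13.9 km/s

r = 1.963×10⁵ km = 1.963×10⁸ m.
For a circular orbit v = √(μ/r) = √(3.793×10¹⁶ / 1.963×10⁸) = √(1.932×10⁸) = 13900 m/s.
That is 13.90 km/s.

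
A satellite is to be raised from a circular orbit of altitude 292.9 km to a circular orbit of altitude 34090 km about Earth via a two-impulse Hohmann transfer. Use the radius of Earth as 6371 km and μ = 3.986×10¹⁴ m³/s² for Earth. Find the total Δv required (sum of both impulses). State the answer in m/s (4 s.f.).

Δv_total ≈ 3870 m/s

r₁ = 6371 + 292.9 = 6663.9 km = 6.6639×10⁶ m.
r₂ = 6371 + 34090 = 40461 km = 4.0461×10⁷ m.
Transfer ellipse a_t = (r₁ + r₂)/2 = 2.356×10⁷ m.
At r₁: circular v_c1 = √(μ/r₁) = 7734 m/s; transfer-perigee v_p = √[μ(2/r₁ − 1/a_t)] = 10130 m/s.
Δv₁ = v_p − v_c1 = 2401 m/s.
At r₂: circular v_c2 = √(μ/r₂) = 3139 m/s; transfer-apogee v_a = √[μ(2/r₂ − 1/a_t)] = 1669 m/s.
Δv₂ = v_c2 − v_a = 1470 m/s.
Total Δv = Δv₁ + Δv₂ = 3870 m/s.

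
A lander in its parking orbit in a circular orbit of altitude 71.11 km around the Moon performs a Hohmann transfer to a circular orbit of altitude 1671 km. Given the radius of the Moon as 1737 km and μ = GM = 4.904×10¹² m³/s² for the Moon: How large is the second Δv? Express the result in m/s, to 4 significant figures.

r₁ = 1737 + 71.11 = 1808.1 km = 1.8081×10⁶ m.
r₂ = 1737 + 1671 = 3408.0 km = 3.4080×10⁶ m.
Transfer ellipse a_t = (r₁ + r₂)/2 = 2.608×10⁶ m.
At r₁: circular v_c1 = √(μ/r₁) = 1647 m/s; transfer-perilune v_p = √[μ(2/r₁ − 1/a_t)] = 1883 m/s.
At r₂: circular v_c2 = √(μ/r₂) = 1200 m/s; transfer-apolune v_a = √[μ(2/r₂ − 1/a_t)] = 998.8 m/s.
Δv₂ = v_c2 − v_a = 200.8 m/s.

Δv ≈ 200.8 m/s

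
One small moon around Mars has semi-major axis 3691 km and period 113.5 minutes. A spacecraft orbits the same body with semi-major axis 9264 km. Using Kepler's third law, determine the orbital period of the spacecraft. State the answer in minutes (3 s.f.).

T₂ ≈ 451 minutes

Kepler's third law: T² ∝ a³, so T₂ = T₁ (a₂/a₁)^(3/2).
a₂/a₁ = 2.510, (a₂/a₁)^(3/2) = 3.976.
T₂ = 113.5 × 3.976 = 451.3 minutes.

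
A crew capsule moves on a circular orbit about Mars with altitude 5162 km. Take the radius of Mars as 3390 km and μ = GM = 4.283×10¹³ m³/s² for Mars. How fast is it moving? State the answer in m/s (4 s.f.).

v ≈ 2238 m/s

r = 3390 + 5162 = 8552.0 km = 8.5520×10⁶ m.
For a circular orbit v = √(μ/r) = √(4.283×10¹³ / 8.552×10⁶) = √(5.008×10⁶) = 2238 m/s.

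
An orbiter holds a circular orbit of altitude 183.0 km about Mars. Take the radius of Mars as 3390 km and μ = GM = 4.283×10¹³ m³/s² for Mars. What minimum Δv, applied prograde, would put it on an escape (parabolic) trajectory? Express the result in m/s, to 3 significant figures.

r = 3390 + 183.0 = 3573.0 km = 3.5730×10⁶ m.
Circular speed v_c = √(μ/r) = 3462 m/s.
Escape speed v_esc = √(2μ/r) = √2 × v_c = 4896 m/s.
Δv = v_esc − v_c = 1434 m/s.

Δv ≈ 1430 m/s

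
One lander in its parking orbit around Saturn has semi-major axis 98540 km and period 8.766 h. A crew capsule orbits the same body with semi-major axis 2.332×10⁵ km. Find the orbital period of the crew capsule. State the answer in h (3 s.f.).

Kepler's third law: T² ∝ a³, so T₂ = T₁ (a₂/a₁)^(3/2).
a₂/a₁ = 2.367, (a₂/a₁)^(3/2) = 3.641.
T₂ = 8.766 × 3.641 = 31.91 h.

T₂ ≈ 31.9 h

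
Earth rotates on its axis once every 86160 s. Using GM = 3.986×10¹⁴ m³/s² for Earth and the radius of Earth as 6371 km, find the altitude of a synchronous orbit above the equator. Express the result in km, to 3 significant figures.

h_sync ≈ 35800 km

A synchronous orbit has period T, so by Kepler's third law a = (μT²/4π²)^(1/3).
μT²/4π² = 3.986×10¹⁴ × (8.616×10⁴)² / 39.48 = 7.495×10²² m³.
a = 4.216×10⁷ m = 42163 km.
Altitude h = a − R = 42163 − 6371 = 35792 km.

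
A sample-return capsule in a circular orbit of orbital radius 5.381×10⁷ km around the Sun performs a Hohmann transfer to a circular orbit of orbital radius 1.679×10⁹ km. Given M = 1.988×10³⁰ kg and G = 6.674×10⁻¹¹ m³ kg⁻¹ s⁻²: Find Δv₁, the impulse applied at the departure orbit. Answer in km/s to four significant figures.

Δv ≈ 19.47 km/s

μ = GM = 6.674×10⁻¹¹ × 1.988×10³⁰ = 1.327×10²⁰ m³/s².
r₁ = 5.381×10⁷ km = 5.381×10¹⁰ m.
r₂ = 1.679×10⁹ km = 1.679×10¹² m.
Transfer ellipse a_t = (r₁ + r₂)/2 = 8.664×10¹¹ m.
At r₁: circular v_c1 = √(μ/r₁) = 49660 m/s; transfer-perihelion v_p = √[μ(2/r₁ − 1/a_t)] = 69120 m/s.
Δv₁ = v_p − v_c1 = 19470 m/s.
= 19.47 km/s.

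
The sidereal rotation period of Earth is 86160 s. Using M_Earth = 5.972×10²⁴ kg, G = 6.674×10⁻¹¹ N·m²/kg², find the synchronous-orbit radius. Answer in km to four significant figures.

r_sync ≈ 42160 km

μ = GM = 6.674×10⁻¹¹ × 5.972×10²⁴ = 3.986×10¹⁴ m³/s².
A synchronous orbit has period T, so by Kepler's third law a = (μT²/4π²)^(1/3).
μT²/4π² = 3.986×10¹⁴ × (8.616×10⁴)² / 39.48 = 7.495×10²² m³.
a = 4.216×10⁷ m = 42162 km.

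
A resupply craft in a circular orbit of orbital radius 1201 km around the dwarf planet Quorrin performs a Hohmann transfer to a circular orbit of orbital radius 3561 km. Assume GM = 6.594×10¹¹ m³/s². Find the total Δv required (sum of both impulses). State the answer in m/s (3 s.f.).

Δv_total ≈ 290 m/s

r₁ = 1201 km = 1.201×10⁶ m.
r₂ = 3561 km = 3.561×10⁶ m.
Transfer ellipse a_t = (r₁ + r₂)/2 = 2.381×10⁶ m.
At r₁: circular v_c1 = √(μ/r₁) = 741.0 m/s; transfer-periapsis v_p = √[μ(2/r₁ − 1/a_t)] = 906.2 m/s.
Δv₁ = v_p − v_c1 = 165.2 m/s.
At r₂: circular v_c2 = √(μ/r₂) = 430.3 m/s; transfer-apoapsis v_a = √[μ(2/r₂ − 1/a_t)] = 305.6 m/s.
Δv₂ = v_c2 − v_a = 124.7 m/s.
Total Δv = Δv₁ + Δv₂ = 289.9 m/s.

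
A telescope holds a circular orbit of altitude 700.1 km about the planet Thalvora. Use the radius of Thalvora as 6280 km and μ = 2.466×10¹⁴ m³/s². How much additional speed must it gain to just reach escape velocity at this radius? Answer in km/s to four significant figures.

Δv ≈ 2.462 km/s

r = 6280 + 700.1 = 6980.1 km = 6.9801×10⁶ m.
Circular speed v_c = √(μ/r) = 5944 m/s.
Escape speed v_esc = √(2μ/r) = √2 × v_c = 8406 m/s.
Δv = v_esc − v_c = 2462 m/s = 2.462 km/s.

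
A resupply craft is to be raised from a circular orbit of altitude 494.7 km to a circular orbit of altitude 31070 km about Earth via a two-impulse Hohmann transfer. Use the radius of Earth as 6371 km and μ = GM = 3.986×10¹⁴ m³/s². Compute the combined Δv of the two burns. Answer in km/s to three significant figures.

r₁ = 6371 + 494.7 = 6865.7 km = 6.8657×10⁶ m.
r₂ = 6371 + 31070 = 37441 km = 3.7441×10⁷ m.
Transfer ellipse a_t = (r₁ + r₂)/2 = 2.215×10⁷ m.
At r₁: circular v_c1 = √(μ/r₁) = 7619 m/s; transfer-perigee v_p = √[μ(2/r₁ − 1/a_t)] = 9906 m/s.
Δv₁ = v_p − v_c1 = 2286 m/s.
At r₂: circular v_c2 = √(μ/r₂) = 3263 m/s; transfer-apogee v_a = √[μ(2/r₂ − 1/a_t)] = 1816 m/s.
Δv₂ = v_c2 − v_a = 1446 m/s.
Total Δv = Δv₁ + Δv₂ = 3732 m/s = 3.732 km/s.

Δv_total ≈ 3.73 km/s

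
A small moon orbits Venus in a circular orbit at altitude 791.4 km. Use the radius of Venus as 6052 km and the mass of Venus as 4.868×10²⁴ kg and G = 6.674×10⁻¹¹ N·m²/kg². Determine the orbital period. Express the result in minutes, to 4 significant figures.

T ≈ 104.0 minutes

μ = GM = 6.674×10⁻¹¹ × 4.868×10²⁴ = 3.249×10¹⁴ m³/s².
r = 6052 + 791.4 = 6843.4 km = 6.8434×10⁶ m.
Kepler's third law: T = 2π√(r³/μ) = 2π√((6.843×10⁶)³ / 3.249×10¹⁴).
r³/μ = 9.865×10⁵ s², so T = 2π × 9.932×10² = 6.240×10³ s.
Converting: 6.240×10³ s ÷ 60.00 = 104.0 minutes.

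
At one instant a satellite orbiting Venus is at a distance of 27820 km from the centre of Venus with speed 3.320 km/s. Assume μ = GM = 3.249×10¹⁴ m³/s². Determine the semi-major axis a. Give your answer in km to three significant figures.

a ≈ 26300 km

r = 2.782×10⁷ m.
Specific orbital energy ε = v²/2 − μ/r = (3320)²/2 − 3.249×10¹⁴/2.782×10⁷ = -6.167×10⁶ J/kg.
Since ε = −μ/(2a), a = −μ/(2ε) = 2.634×10⁷ m = 26340 km.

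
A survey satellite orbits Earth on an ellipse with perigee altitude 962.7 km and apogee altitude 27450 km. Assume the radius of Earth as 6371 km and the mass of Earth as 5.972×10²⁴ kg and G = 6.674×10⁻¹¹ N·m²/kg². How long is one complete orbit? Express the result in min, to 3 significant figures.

μ = GM = 6.674×10⁻¹¹ × 5.972×10²⁴ = 3.986×10¹⁴ m³/s².
r_p = 6371 + 962.7 = 7333.7 km = 7.3337×10⁶ m.
r_a = 6371 + 27450 = 33821 km = 3.3821×10⁷ m.
Semi-major axis a = (r_p + r_a)/2 = (7333.7 + 33821)/2 = 20577 km = 2.058×10⁷ m.
By Kepler's third law T = 2π√(a³/μ) = 2π × 4.676×10³ = 2.938×10⁴ s.
= 489.6 min.

T ≈ 490 min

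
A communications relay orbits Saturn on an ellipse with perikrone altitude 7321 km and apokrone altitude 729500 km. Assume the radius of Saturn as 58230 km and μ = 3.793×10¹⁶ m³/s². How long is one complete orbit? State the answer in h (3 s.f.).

T ≈ 79.0 h

r_p = 58230 + 7321 = 65551 km = 6.5551×10⁷ m.
r_a = 58230 + 729500 = 787730 km = 7.8773×10⁸ m.
Semi-major axis a = (r_p + r_a)/2 = (65551 + 7.8773×10⁵)/2 = 4.2664×10⁵ km = 4.266×10⁸ m.
By Kepler's third law T = 2π√(a³/μ) = 2π × 4.525×10⁴ = 2.843×10⁵ s.
= 78.97 h.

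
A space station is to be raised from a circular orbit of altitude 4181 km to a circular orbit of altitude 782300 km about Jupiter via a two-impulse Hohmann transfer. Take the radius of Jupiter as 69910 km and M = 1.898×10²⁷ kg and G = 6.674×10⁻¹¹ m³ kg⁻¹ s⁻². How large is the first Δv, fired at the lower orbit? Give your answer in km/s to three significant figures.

μ = GM = 6.674×10⁻¹¹ × 1.898×10²⁷ = 1.267×10¹⁷ m³/s².
r₁ = 69910 + 4181 = 74091 km = 7.4091×10⁷ m.
r₂ = 69910 + 782300 = 852210 km = 8.5221×10⁸ m.
Transfer ellipse a_t = (r₁ + r₂)/2 = 4.632×10⁸ m.
At r₁: circular v_c1 = √(μ/r₁) = 41350 m/s; transfer-perijove v_p = √[μ(2/r₁ − 1/a_t)] = 56090 m/s.
Δv₁ = v_p − v_c1 = 14740 m/s.
= 14.74 km/s.

Δv ≈ 14.7 km/s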